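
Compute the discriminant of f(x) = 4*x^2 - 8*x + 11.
Δ = -112

For a quadratic a x^2 + b x + c the discriminant is Δ = b^2 - 4ac = (-8)^2 - 4*(4)*(11) = 64 - (176) = -112.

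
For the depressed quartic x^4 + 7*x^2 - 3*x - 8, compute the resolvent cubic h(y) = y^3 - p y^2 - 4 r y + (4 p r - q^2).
h(y) = y^3 - 7*y^2 + 32*y - 233

Identify coefficients: p = 7, q = -3, r = -8.
Plug into h(y) = y^3 - p y^2 - 4 r y + (4 p r - q^2):
  h(y) = y^3 - (7) y^2 - 4*(-8) y + (4*(7)*(-8) - (-3)^2)
       = y^3 + (-7) y^2 + (32) y + (-233).
Simplifying: h(y) = y^3 - 7*y^2 + 32*y - 233.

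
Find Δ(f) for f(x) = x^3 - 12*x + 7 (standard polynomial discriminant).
Δ = 5589

For a depressed cubic x^3 + p x + q the discriminant is Δ = -4 p^3 - 27 q^2 = -4*(-12)^3 - 27*(7)^2 = 6912 - 1323 = 5589.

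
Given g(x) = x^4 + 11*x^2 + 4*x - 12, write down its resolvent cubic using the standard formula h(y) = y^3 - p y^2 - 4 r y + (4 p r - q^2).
h(y) = y^3 - 11*y^2 + 48*y - 544

Identify coefficients: p = 11, q = 4, r = -12.
Plug into h(y) = y^3 - p y^2 - 4 r y + (4 p r - q^2):
  h(y) = y^3 - (11) y^2 - 4*(-12) y + (4*(11)*(-12) - (4)^2)
       = y^3 + (-11) y^2 + (48) y + (-544).
Simplifying: h(y) = y^3 - 11*y^2 + 48*y - 544.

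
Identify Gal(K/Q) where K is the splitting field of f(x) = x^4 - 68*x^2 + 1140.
Gal(K/Q) = V_4 (Klein four-group, Z/2Z × Z/2Z)

f factors as (x^2 - 30)(x^2 - 38), so the splitting field is K = Q(sqrt(30), sqrt(38)). The elements 30, 38, 1140 are all non-squares in Q, so sqrt(30) and sqrt(38) generate independent quadratic extensions. Thus [K:Q] = 4 and Gal(K/Q) is generated by the two order-2 automorphisms sqrt(30) ↦ -sqrt(30) and sqrt(38) ↦ -sqrt(38), giving V_4.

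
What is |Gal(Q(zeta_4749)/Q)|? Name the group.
|Gal(Q(zeta_4749)/Q)| = phi(4749) = 3164; group ≅ (Z/4749Z)^* ≅ Z/2Z × Z/1582Z

The n-th cyclotomic polynomial Φ_4749(x) is the minimal polynomial of zeta_4749 over Q and has degree phi(4749) = 3164. So Q(zeta_4749) is a degree-3164 Galois extension with Galois group (Z/4749Z)^*. By CRT, (Z/4749Z)^* ≅ (Z/3Z)^* × (Z/1583Z)^*. Each prime-power unit group is (Z/3Z)^* ≅ Z/2Z; (Z/1583Z)^* ≅ Z/1582Z. Hence Gal(Q(zeta_4749)/Q) ≅ Z/2Z × Z/1582Z.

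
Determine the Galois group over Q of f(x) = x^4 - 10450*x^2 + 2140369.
Gal(K/Q) = Z/2Z (cyclic of order 2)

f factors as (x^2 - 10241)(x^2 - 209), so the splitting field is K = Q(sqrt(10241), sqrt(209)). The squarefree part of 10241 is 209 and the squarefree part of 209 is also 209, so sqrt(10241) and sqrt(209) are both rational multiples of sqrt(209). Hence Q(sqrt(10241)) = Q(sqrt(209)) = Q(sqrt(209)), and the splitting field collapses to a single degree-2 extension with Galois group Z/2Z.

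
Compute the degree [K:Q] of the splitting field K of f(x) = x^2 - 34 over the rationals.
[K:Q] = 2

The polynomial x^2 - 34 is irreducible over Q since 34 is not a perfect square. Its splitting field is Q(sqrt(34)), which has degree 2 over Q.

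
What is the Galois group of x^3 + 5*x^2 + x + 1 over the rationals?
Gal(K/Q) = S_3 (symmetric group of order 6)

Compute the discriminant of x^3 + (5)*x^2 + (1)*x + (1): Δ = -416. Since Δ is not a rational square, the Galois group is not contained in A_3; it must be the full S_3 (irreducibility of the cubic rules out anything smaller).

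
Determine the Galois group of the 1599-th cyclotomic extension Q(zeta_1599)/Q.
|Gal(Q(zeta_1599)/Q)| = phi(1599) = 960; group ≅ (Z/1599Z)^* ≅ Z/2Z × Z/12Z × Z/40Z

The n-th cyclotomic polynomial Φ_1599(x) is the minimal polynomial of zeta_1599 over Q and has degree phi(1599) = 960. So Q(zeta_1599) is a degree-960 Galois extension with Galois group (Z/1599Z)^*. By CRT, (Z/1599Z)^* ≅ (Z/3Z)^* × (Z/13Z)^* × (Z/41Z)^*. Each prime-power unit group is (Z/3Z)^* ≅ Z/2Z; (Z/13Z)^* ≅ Z/12Z; (Z/41Z)^* ≅ Z/40Z. Hence Gal(Q(zeta_1599)/Q) ≅ Z/2Z × Z/12Z × Z/40Z.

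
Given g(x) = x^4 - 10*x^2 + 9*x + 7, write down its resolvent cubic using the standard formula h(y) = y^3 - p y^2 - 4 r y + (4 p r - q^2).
h(y) = y^3 + 10*y^2 - 28*y - 361

Identify coefficients: p = -10, q = 9, r = 7.
Plug into h(y) = y^3 - p y^2 - 4 r y + (4 p r - q^2):
  h(y) = y^3 - (-10) y^2 - 4*(7) y + (4*(-10)*(7) - (9)^2)
       = y^3 + (10) y^2 + (-28) y + (-361).
Simplifying: h(y) = y^3 + 10*y^2 - 28*y - 361.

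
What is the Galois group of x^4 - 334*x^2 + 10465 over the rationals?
Gal(K/Q) = V_4 (Klein four-group, Z/2Z × Z/2Z)

f factors as (x^2 - 299)(x^2 - 35), so the splitting field is K = Q(sqrt(299), sqrt(35)). The elements 299, 35, 10465 are all non-squares in Q, so sqrt(299) and sqrt(35) generate independent quadratic extensions. Thus [K:Q] = 4 and Gal(K/Q) is generated by the two order-2 automorphisms sqrt(299) ↦ -sqrt(299) and sqrt(35) ↦ -sqrt(35), giving V_4.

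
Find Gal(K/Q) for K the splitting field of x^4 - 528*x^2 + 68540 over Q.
Gal(K/Q) = V_4 (Klein four-group, Z/2Z × Z/2Z)

f factors as (x^2 - 230)(x^2 - 298), so the splitting field is K = Q(sqrt(230), sqrt(298)). The elements 230, 298, 68540 are all non-squares in Q, so sqrt(230) and sqrt(298) generate independent quadratic extensions. Thus [K:Q] = 4 and Gal(K/Q) is generated by the two order-2 automorphisms sqrt(230) ↦ -sqrt(230) and sqrt(298) ↦ -sqrt(298), giving V_4.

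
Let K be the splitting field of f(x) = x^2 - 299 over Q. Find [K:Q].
[K:Q] = 2

The polynomial x^2 - 299 is irreducible over Q since 299 is not a perfect square. Its splitting field is Q(sqrt(299)), which has degree 2 over Q.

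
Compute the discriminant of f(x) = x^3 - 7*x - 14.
Δ = -3920

For a depressed cubic x^3 + p x + q the discriminant is Δ = -4 p^3 - 27 q^2 = -4*(-7)^3 - 27*(-14)^2 = 1372 - 5292 = -3920.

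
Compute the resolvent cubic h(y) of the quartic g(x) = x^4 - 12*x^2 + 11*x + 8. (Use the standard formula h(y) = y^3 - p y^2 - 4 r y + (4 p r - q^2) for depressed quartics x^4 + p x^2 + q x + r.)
h(y) = y^3 + 12*y^2 - 32*y - 505

Identify coefficients: p = -12, q = 11, r = 8.
Plug into h(y) = y^3 - p y^2 - 4 r y + (4 p r - q^2):
  h(y) = y^3 - (-12) y^2 - 4*(8) y + (4*(-12)*(8) - (11)^2)
       = y^3 + (12) y^2 + (-32) y + (-505).
Simplifying: h(y) = y^3 + 12*y^2 - 32*y - 505.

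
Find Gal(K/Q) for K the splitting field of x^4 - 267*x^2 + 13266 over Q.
Gal(K/Q) = V_4 (Klein four-group, Z/2Z × Z/2Z)

f factors as (x^2 - 66)(x^2 - 201), so the splitting field is K = Q(sqrt(66), sqrt(201)). The elements 66, 201, 13266 are all non-squares in Q, so sqrt(66) and sqrt(201) generate independent quadratic extensions. Thus [K:Q] = 4 and Gal(K/Q) is generated by the two order-2 automorphisms sqrt(66) ↦ -sqrt(66) and sqrt(201) ↦ -sqrt(201), giving V_4.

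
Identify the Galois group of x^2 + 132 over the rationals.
Gal(K/Q) = Z/2Z (cyclic of order 2)

x^2 + 132 is irreducible over Q since -132 is not a rational square. The splitting field Q(sqrt(-132)) has degree 2 over Q, and its unique nontrivial automorphism is sqrt(-132) ↦ -sqrt(-132). Hence Gal(Q(sqrt(-132))/Q) = Z/2Z.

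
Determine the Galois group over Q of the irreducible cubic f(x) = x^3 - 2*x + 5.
Gal(K/Q) = S_3 (symmetric group of order 6)

Compute the discriminant of x^3 + (0)*x^2 + (-2)*x + (5): Δ = -643. Since Δ is not a rational square, the Galois group is not contained in A_3; it must be the full S_3 (irreducibility of the cubic rules out anything smaller).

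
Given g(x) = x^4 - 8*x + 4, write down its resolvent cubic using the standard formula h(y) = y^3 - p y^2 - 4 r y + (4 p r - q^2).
h(y) = y^3 - 16*y - 64

Identify coefficients: p = 0, q = -8, r = 4.
Plug into h(y) = y^3 - p y^2 - 4 r y + (4 p r - q^2):
  h(y) = y^3 - (0) y^2 - 4*(4) y + (4*(0)*(4) - (-8)^2)
       = y^3 + (0) y^2 + (-16) y + (-64).
Simplifying: h(y) = y^3 - 16*y - 64.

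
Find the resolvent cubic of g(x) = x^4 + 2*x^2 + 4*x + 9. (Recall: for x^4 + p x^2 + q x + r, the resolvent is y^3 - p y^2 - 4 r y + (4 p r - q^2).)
h(y) = y^3 - 2*y^2 - 36*y + 56

Identify coefficients: p = 2, q = 4, r = 9.
Plug into h(y) = y^3 - p y^2 - 4 r y + (4 p r - q^2):
  h(y) = y^3 - (2) y^2 - 4*(9) y + (4*(2)*(9) - (4)^2)
       = y^3 + (-2) y^2 + (-36) y + (56).
Simplifying: h(y) = y^3 - 2*y^2 - 36*y + 56.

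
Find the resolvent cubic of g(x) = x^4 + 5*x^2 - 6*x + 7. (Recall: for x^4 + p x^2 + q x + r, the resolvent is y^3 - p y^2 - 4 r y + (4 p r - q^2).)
h(y) = y^3 - 5*y^2 - 28*y + 104

Identify coefficients: p = 5, q = -6, r = 7.
Plug into h(y) = y^3 - p y^2 - 4 r y + (4 p r - q^2):
  h(y) = y^3 - (5) y^2 - 4*(7) y + (4*(5)*(7) - (-6)^2)
       = y^3 + (-5) y^2 + (-28) y + (104).
Simplifying: h(y) = y^3 - 5*y^2 - 28*y + 104.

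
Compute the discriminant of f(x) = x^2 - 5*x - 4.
Δ = 41

For a quadratic a x^2 + b x + c the discriminant is Δ = b^2 - 4ac = (-5)^2 - 4*(1)*(-4) = 25 - (-16) = 41.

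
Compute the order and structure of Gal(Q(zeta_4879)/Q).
|Gal(Q(zeta_4879)/Q)| = phi(4879) = 3840; group ≅ (Z/4879Z)^* ≅ Z/6Z × Z/16Z × Z/40Z

The n-th cyclotomic polynomial Φ_4879(x) is the minimal polynomial of zeta_4879 over Q and has degree phi(4879) = 3840. So Q(zeta_4879) is a degree-3840 Galois extension with Galois group (Z/4879Z)^*. By CRT, (Z/4879Z)^* ≅ (Z/7Z)^* × (Z/17Z)^* × (Z/41Z)^*. Each prime-power unit group is (Z/7Z)^* ≅ Z/6Z; (Z/17Z)^* ≅ Z/16Z; (Z/41Z)^* ≅ Z/40Z. Hence Gal(Q(zeta_4879)/Q) ≅ Z/6Z × Z/16Z × Z/40Z.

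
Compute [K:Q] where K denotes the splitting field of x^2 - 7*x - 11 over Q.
[K:Q] = 2

The discriminant of x^2 + (-7)*x + (-11) is b^2 - 4c = 49 - (-44) = 93. Since 93 is not a perfect square in Q, the polynomial is irreducible over Q. Its two roots generate a degree-2 extension, so [K:Q] = 2.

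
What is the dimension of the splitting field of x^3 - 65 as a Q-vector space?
[K:Q] = 6

x^3 - 65 has one real root r = 65^(1/3) and two complex roots r*zeta_3, r*zeta_3^2 where zeta_3 = e^(2*pi*i/3). The splitting field is Q(r, zeta_3). [Q(r):Q] = 3 and [Q(zeta_3):Q] = 2 with gcd = 1, so [Q(r, zeta_3):Q] = 3 * 2 = 6.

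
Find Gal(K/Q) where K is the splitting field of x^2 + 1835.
Gal(K/Q) = Z/2Z (cyclic of order 2)

x^2 + 1835 is irreducible over Q since -1835 is not a rational square. The splitting field Q(sqrt(-1835)) has degree 2 over Q, and its unique nontrivial automorphism is sqrt(-1835) ↦ -sqrt(-1835). Hence Gal(Q(sqrt(-1835))/Q) = Z/2Z.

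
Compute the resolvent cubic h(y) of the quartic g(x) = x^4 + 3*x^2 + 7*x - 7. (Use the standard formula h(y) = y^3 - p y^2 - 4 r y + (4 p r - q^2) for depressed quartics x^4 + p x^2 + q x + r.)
h(y) = y^3 - 3*y^2 + 28*y - 133

Identify coefficients: p = 3, q = 7, r = -7.
Plug into h(y) = y^3 - p y^2 - 4 r y + (4 p r - q^2):
  h(y) = y^3 - (3) y^2 - 4*(-7) y + (4*(3)*(-7) - (7)^2)
       = y^3 + (-3) y^2 + (28) y + (-133).
Simplifying: h(y) = y^3 - 3*y^2 + 28*y - 133.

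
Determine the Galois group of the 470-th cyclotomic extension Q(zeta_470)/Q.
|Gal(Q(zeta_470)/Q)| = phi(470) = 184; group ≅ (Z/470Z)^* ≅ Z/4Z × Z/46Z

The n-th cyclotomic polynomial Φ_470(x) is the minimal polynomial of zeta_470 over Q and has degree phi(470) = 184. So Q(zeta_470) is a degree-184 Galois extension with Galois group (Z/470Z)^*. By CRT, (Z/470Z)^* ≅ (Z/2Z)^* × (Z/5Z)^* × (Z/47Z)^*. Each prime-power unit group is (Z/2Z)^* ≅ trivial group (order 1); (Z/5Z)^* ≅ Z/4Z; (Z/47Z)^* ≅ Z/46Z. Hence Gal(Q(zeta_470)/Q) ≅ Z/4Z × Z/46Z.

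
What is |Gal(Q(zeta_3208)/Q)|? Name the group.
|Gal(Q(zeta_3208)/Q)| = phi(3208) = 1600; group ≅ (Z/3208Z)^* ≅ Z/2Z × Z/2Z × Z/400Z

The n-th cyclotomic polynomial Φ_3208(x) is the minimal polynomial of zeta_3208 over Q and has degree phi(3208) = 1600. So Q(zeta_3208) is a degree-1600 Galois extension with Galois group (Z/3208Z)^*. By CRT, (Z/3208Z)^* ≅ (Z/8Z)^* × (Z/401Z)^*. Each prime-power unit group is (Z/8Z)^* ≅ Z/2Z × Z/2Z; (Z/401Z)^* ≅ Z/400Z. Hence Gal(Q(zeta_3208)/Q) ≅ Z/2Z × Z/2Z × Z/400Z.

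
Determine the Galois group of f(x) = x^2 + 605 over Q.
Gal(K/Q) = Z/2Z (cyclic of order 2)

x^2 + 605 is irreducible over Q since -605 is not a rational square. The splitting field Q(sqrt(-605)) has degree 2 over Q, and its unique nontrivial automorphism is sqrt(-605) ↦ -sqrt(-605). Hence Gal(Q(sqrt(-605))/Q) = Z/2Z.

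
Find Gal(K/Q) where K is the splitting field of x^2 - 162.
Gal(K/Q) = Z/2Z (cyclic of order 2)

x^2 - 162 is irreducible over Q since 162 is not a rational square. The splitting field Q(sqrt(162)) has degree 2 over Q, and its unique nontrivial automorphism is sqrt(162) ↦ -sqrt(162). Hence Gal(Q(sqrt(162))/Q) = Z/2Z.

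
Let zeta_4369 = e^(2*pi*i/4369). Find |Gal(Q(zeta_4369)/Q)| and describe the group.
|Gal(Q(zeta_4369)/Q)| = phi(4369) = 4096; group ≅ (Z/4369Z)^* ≅ Z/16Z × Z/256Z

The n-th cyclotomic polynomial Φ_4369(x) is the minimal polynomial of zeta_4369 over Q and has degree phi(4369) = 4096. So Q(zeta_4369) is a degree-4096 Galois extension with Galois group (Z/4369Z)^*. By CRT, (Z/4369Z)^* ≅ (Z/17Z)^* × (Z/257Z)^*. Each prime-power unit group is (Z/17Z)^* ≅ Z/16Z; (Z/257Z)^* ≅ Z/256Z. Hence Gal(Q(zeta_4369)/Q) ≅ Z/16Z × Z/256Z.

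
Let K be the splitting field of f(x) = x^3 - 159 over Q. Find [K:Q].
[K:Q] = 6

x^3 - 159 has one real root r = 159^(1/3) and two complex roots r*zeta_3, r*zeta_3^2 where zeta_3 = e^(2*pi*i/3). The splitting field is Q(r, zeta_3). [Q(r):Q] = 3 and [Q(zeta_3):Q] = 2 with gcd = 1, so [Q(r, zeta_3):Q] = 3 * 2 = 6.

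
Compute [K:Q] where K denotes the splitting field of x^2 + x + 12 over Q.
[K:Q] = 2

The discriminant of x^2 + (1)*x + (12) is b^2 - 4c = 1 - (48) = -47. Since -47 is not a perfect square in Q, the polynomial is irreducible over Q. Its two roots generate a degree-2 extension, so [K:Q] = 2.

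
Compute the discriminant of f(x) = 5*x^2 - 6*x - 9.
Δ = 216

For a quadratic a x^2 + b x + c the discriminant is Δ = b^2 - 4ac = (-6)^2 - 4*(5)*(-9) = 36 - (-180) = 216.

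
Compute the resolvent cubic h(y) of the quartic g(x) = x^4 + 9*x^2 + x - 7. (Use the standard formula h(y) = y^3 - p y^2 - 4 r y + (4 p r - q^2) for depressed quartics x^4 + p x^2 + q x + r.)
h(y) = y^3 - 9*y^2 + 28*y - 253

Identify coefficients: p = 9, q = 1, r = -7.
Plug into h(y) = y^3 - p y^2 - 4 r y + (4 p r - q^2):
  h(y) = y^3 - (9) y^2 - 4*(-7) y + (4*(9)*(-7) - (1)^2)
       = y^3 + (-9) y^2 + (28) y + (-253).
Simplifying: h(y) = y^3 - 9*y^2 + 28*y - 253.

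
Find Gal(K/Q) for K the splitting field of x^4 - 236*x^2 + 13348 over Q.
Gal(K/Q) = V_4 (Klein four-group, Z/2Z × Z/2Z)

f factors as (x^2 - 94)(x^2 - 142), so the splitting field is K = Q(sqrt(94), sqrt(142)). The elements 94, 142, 13348 are all non-squares in Q, so sqrt(94) and sqrt(142) generate independent quadratic extensions. Thus [K:Q] = 4 and Gal(K/Q) is generated by the two order-2 automorphisms sqrt(94) ↦ -sqrt(94) and sqrt(142) ↦ -sqrt(142), giving V_4.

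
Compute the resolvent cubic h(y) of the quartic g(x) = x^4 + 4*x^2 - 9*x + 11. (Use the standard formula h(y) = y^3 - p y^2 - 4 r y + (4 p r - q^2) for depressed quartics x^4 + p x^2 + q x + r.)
h(y) = y^3 - 4*y^2 - 44*y + 95

Identify coefficients: p = 4, q = -9, r = 11.
Plug into h(y) = y^3 - p y^2 - 4 r y + (4 p r - q^2):
  h(y) = y^3 - (4) y^2 - 4*(11) y + (4*(4)*(11) - (-9)^2)
       = y^3 + (-4) y^2 + (-44) y + (95).
Simplifying: h(y) = y^3 - 4*y^2 - 44*y + 95.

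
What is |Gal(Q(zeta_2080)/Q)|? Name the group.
|Gal(Q(zeta_2080)/Q)| = phi(2080) = 768; group ≅ (Z/2080Z)^* ≅ Z/2Z × Z/4Z × Z/8Z × Z/12Z

The n-th cyclotomic polynomial Φ_2080(x) is the minimal polynomial of zeta_2080 over Q and has degree phi(2080) = 768. So Q(zeta_2080) is a degree-768 Galois extension with Galois group (Z/2080Z)^*. By CRT, (Z/2080Z)^* ≅ (Z/32Z)^* × (Z/5Z)^* × (Z/13Z)^*. Each prime-power unit group is (Z/32Z)^* ≅ Z/2Z × Z/8Z; (Z/5Z)^* ≅ Z/4Z; (Z/13Z)^* ≅ Z/12Z. Hence Gal(Q(zeta_2080)/Q) ≅ Z/2Z × Z/4Z × Z/8Z × Z/12Z.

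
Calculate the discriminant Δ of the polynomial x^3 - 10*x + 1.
Δ = 3973

For a depressed cubic x^3 + p x + q the discriminant is Δ = -4 p^3 - 27 q^2 = -4*(-10)^3 - 27*(1)^2 = 4000 - 27 = 3973.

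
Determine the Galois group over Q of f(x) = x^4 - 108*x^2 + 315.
Gal(K/Q) = V_4 (Klein four-group, Z/2Z × Z/2Z)

f factors as (x^2 - 3)(x^2 - 105), so the splitting field is K = Q(sqrt(3), sqrt(105)). The elements 3, 105, 315 are all non-squares in Q, so sqrt(3) and sqrt(105) generate independent quadratic extensions. Thus [K:Q] = 4 and Gal(K/Q) is generated by the two order-2 automorphisms sqrt(3) ↦ -sqrt(3) and sqrt(105) ↦ -sqrt(105), giving V_4.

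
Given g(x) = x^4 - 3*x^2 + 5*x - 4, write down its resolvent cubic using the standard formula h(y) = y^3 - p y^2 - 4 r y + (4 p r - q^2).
h(y) = y^3 + 3*y^2 + 16*y + 23

Identify coefficients: p = -3, q = 5, r = -4.
Plug into h(y) = y^3 - p y^2 - 4 r y + (4 p r - q^2):
  h(y) = y^3 - (-3) y^2 - 4*(-4) y + (4*(-3)*(-4) - (5)^2)
       = y^3 + (3) y^2 + (16) y + (23).
Simplifying: h(y) = y^3 + 3*y^2 + 16*y + 23.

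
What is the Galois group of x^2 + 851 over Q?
Gal(K/Q) = Z/2Z (cyclic of order 2)

x^2 + 851 is irreducible over Q since -851 is not a rational square. The splitting field Q(sqrt(-851)) has degree 2 over Q, and its unique nontrivial automorphism is sqrt(-851) ↦ -sqrt(-851). Hence Gal(Q(sqrt(-851))/Q) = Z/2Z.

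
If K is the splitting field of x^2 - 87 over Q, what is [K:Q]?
[K:Q] = 2

The polynomial x^2 - 87 is irreducible over Q since 87 is not a perfect square. Its splitting field is Q(sqrt(87)), which has degree 2 over Q.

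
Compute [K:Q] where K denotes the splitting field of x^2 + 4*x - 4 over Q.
[K:Q] = 2

The discriminant of x^2 + (4)*x + (-4) is b^2 - 4c = 16 - (-16) = 32. Since 32 is not a perfect square in Q, the polynomial is irreducible over Q. Its two roots generate a degree-2 extension, so [K:Q] = 2.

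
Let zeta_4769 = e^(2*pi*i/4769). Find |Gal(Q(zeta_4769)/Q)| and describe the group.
|Gal(Q(zeta_4769)/Q)| = phi(4769) = 4500; group ≅ (Z/4769Z)^* ≅ Z/18Z × Z/250Z

The n-th cyclotomic polynomial Φ_4769(x) is the minimal polynomial of zeta_4769 over Q and has degree phi(4769) = 4500. So Q(zeta_4769) is a degree-4500 Galois extension with Galois group (Z/4769Z)^*. By CRT, (Z/4769Z)^* ≅ (Z/19Z)^* × (Z/251Z)^*. Each prime-power unit group is (Z/19Z)^* ≅ Z/18Z; (Z/251Z)^* ≅ Z/250Z. Hence Gal(Q(zeta_4769)/Q) ≅ Z/18Z × Z/250Z.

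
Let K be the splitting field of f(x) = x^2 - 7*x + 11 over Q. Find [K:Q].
[K:Q] = 2

The discriminant of x^2 + (-7)*x + (11) is b^2 - 4c = 49 - (44) = 5. Since 5 is not a perfect square in Q, the polynomial is irreducible over Q. Its two roots generate a degree-2 extension, so [K:Q] = 2.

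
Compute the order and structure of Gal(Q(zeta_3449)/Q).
|Gal(Q(zeta_3449)/Q)| = phi(3449) = 3448; group ≅ (Z/3449Z)^* ≅ Z/3448Z

The n-th cyclotomic polynomial Φ_3449(x) is the minimal polynomial of zeta_3449 over Q and has degree phi(3449) = 3448. So Q(zeta_3449) is a degree-3448 Galois extension with Galois group (Z/3449Z)^*. (Z/3449Z)^* is cyclic since 3449 is an odd prime power (or 4). Hence Gal(Q(zeta_3449)/Q) ≅ Z/3448Z.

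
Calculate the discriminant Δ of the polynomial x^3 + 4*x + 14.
Δ = -5548

For a depressed cubic x^3 + p x + q the discriminant is Δ = -4 p^3 - 27 q^2 = -4*(4)^3 - 27*(14)^2 = -256 - 5292 = -5548.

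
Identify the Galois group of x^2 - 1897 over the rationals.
Gal(K/Q) = Z/2Z (cyclic of order 2)

x^2 - 1897 is irreducible over Q since 1897 is not a rational square. The splitting field Q(sqrt(1897)) has degree 2 over Q, and its unique nontrivial automorphism is sqrt(1897) ↦ -sqrt(1897). Hence Gal(Q(sqrt(1897))/Q) = Z/2Z.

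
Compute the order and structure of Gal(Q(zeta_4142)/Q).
|Gal(Q(zeta_4142)/Q)| = phi(4142) = 1944; group ≅ (Z/4142Z)^* ≅ Z/18Z × Z/108Z

The n-th cyclotomic polynomial Φ_4142(x) is the minimal polynomial of zeta_4142 over Q and has degree phi(4142) = 1944. So Q(zeta_4142) is a degree-1944 Galois extension with Galois group (Z/4142Z)^*. By CRT, (Z/4142Z)^* ≅ (Z/2Z)^* × (Z/19Z)^* × (Z/109Z)^*. Each prime-power unit group is (Z/2Z)^* ≅ trivial group (order 1); (Z/19Z)^* ≅ Z/18Z; (Z/109Z)^* ≅ Z/108Z. Hence Gal(Q(zeta_4142)/Q) ≅ Z/18Z × Z/108Z.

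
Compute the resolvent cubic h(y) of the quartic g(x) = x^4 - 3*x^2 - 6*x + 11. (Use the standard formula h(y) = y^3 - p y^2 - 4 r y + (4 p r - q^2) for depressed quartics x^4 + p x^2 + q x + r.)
h(y) = y^3 + 3*y^2 - 44*y - 168

Identify coefficients: p = -3, q = -6, r = 11.
Plug into h(y) = y^3 - p y^2 - 4 r y + (4 p r - q^2):
  h(y) = y^3 - (-3) y^2 - 4*(11) y + (4*(-3)*(11) - (-6)^2)
       = y^3 + (3) y^2 + (-44) y + (-168).
Simplifying: h(y) = y^3 + 3*y^2 - 44*y - 168.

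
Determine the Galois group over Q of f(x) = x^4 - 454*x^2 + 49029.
Gal(K/Q) = V_4 (Klein four-group, Z/2Z × Z/2Z)

f factors as (x^2 - 277)(x^2 - 177), so the splitting field is K = Q(sqrt(277), sqrt(177)). The elements 277, 177, 49029 are all non-squares in Q, so sqrt(277) and sqrt(177) generate independent quadratic extensions. Thus [K:Q] = 4 and Gal(K/Q) is generated by the two order-2 automorphisms sqrt(277) ↦ -sqrt(277) and sqrt(177) ↦ -sqrt(177), giving V_4.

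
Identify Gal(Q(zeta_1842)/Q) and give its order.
|Gal(Q(zeta_1842)/Q)| = phi(1842) = 612; group ≅ (Z/1842Z)^* ≅ Z/2Z × Z/306Z

The n-th cyclotomic polynomial Φ_1842(x) is the minimal polynomial of zeta_1842 over Q and has degree phi(1842) = 612. So Q(zeta_1842) is a degree-612 Galois extension with Galois group (Z/1842Z)^*. By CRT, (Z/1842Z)^* ≅ (Z/2Z)^* × (Z/3Z)^* × (Z/307Z)^*. Each prime-power unit group is (Z/2Z)^* ≅ trivial group (order 1); (Z/3Z)^* ≅ Z/2Z; (Z/307Z)^* ≅ Z/306Z. Hence Gal(Q(zeta_1842)/Q) ≅ Z/2Z × Z/306Z.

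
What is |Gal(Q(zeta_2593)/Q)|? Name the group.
|Gal(Q(zeta_2593)/Q)| = phi(2593) = 2592; group ≅ (Z/2593Z)^* ≅ Z/2592Z

The n-th cyclotomic polynomial Φ_2593(x) is the minimal polynomial of zeta_2593 over Q and has degree phi(2593) = 2592. So Q(zeta_2593) is a degree-2592 Galois extension with Galois group (Z/2593Z)^*. (Z/2593Z)^* is cyclic since 2593 is an odd prime power (or 4). Hence Gal(Q(zeta_2593)/Q) ≅ Z/2592Z.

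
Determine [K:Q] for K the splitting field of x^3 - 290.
[K:Q] = 6

x^3 - 290 has one real root r = 290^(1/3) and two complex roots r*zeta_3, r*zeta_3^2 where zeta_3 = e^(2*pi*i/3). The splitting field is Q(r, zeta_3). [Q(r):Q] = 3 and [Q(zeta_3):Q] = 2 with gcd = 1, so [Q(r, zeta_3):Q] = 3 * 2 = 6.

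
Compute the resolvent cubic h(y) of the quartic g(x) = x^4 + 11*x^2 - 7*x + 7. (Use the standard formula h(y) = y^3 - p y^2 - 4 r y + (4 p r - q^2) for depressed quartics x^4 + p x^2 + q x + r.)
h(y) = y^3 - 11*y^2 - 28*y + 259

Identify coefficients: p = 11, q = -7, r = 7.
Plug into h(y) = y^3 - p y^2 - 4 r y + (4 p r - q^2):
  h(y) = y^3 - (11) y^2 - 4*(7) y + (4*(11)*(7) - (-7)^2)
       = y^3 + (-11) y^2 + (-28) y + (259).
Simplifying: h(y) = y^3 - 11*y^2 - 28*y + 259.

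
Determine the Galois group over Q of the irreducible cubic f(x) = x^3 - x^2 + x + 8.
Gal(K/Q) = S_3 (symmetric group of order 6)

Compute the discriminant of x^3 + (-1)*x^2 + (1)*x + (8): Δ = -1843. Since Δ is not a rational square, the Galois group is not contained in A_3; it must be the full S_3 (irreducibility of the cubic rules out anything smaller).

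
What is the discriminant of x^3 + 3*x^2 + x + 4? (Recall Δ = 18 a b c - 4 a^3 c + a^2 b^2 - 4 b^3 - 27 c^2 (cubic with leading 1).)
Δ = -643

For x^3 + a x^2 + b x + c the discriminant is Δ = 18 a b c - 4 a^3 c + a^2 b^2 - 4 b^3 - 27 c^2.
Plug a = 3, b = 1, c = 4:
  18*(3)*(1)*(4) - 4*(3)^3*(4) + (3)^2*(1)^2 - 4*(1)^3 - 27*(4)^2
  = 216 + (-432) + 9 + (-4) + (-432)
  = -643.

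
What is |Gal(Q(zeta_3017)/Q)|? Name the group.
|Gal(Q(zeta_3017)/Q)| = phi(3017) = 2580; group ≅ (Z/3017Z)^* ≅ Z/6Z × Z/430Z

The n-th cyclotomic polynomial Φ_3017(x) is the minimal polynomial of zeta_3017 over Q and has degree phi(3017) = 2580. So Q(zeta_3017) is a degree-2580 Galois extension with Galois group (Z/3017Z)^*. By CRT, (Z/3017Z)^* ≅ (Z/7Z)^* × (Z/431Z)^*. Each prime-power unit group is (Z/7Z)^* ≅ Z/6Z; (Z/431Z)^* ≅ Z/430Z. Hence Gal(Q(zeta_3017)/Q) ≅ Z/6Z × Z/430Z.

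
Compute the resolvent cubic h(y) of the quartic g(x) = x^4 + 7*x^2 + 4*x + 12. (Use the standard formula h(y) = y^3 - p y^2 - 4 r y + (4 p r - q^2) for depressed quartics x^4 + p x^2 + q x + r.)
h(y) = y^3 - 7*y^2 - 48*y + 320

Identify coefficients: p = 7, q = 4, r = 12.
Plug into h(y) = y^3 - p y^2 - 4 r y + (4 p r - q^2):
  h(y) = y^3 - (7) y^2 - 4*(12) y + (4*(7)*(12) - (4)^2)
       = y^3 + (-7) y^2 + (-48) y + (320).
Simplifying: h(y) = y^3 - 7*y^2 - 48*y + 320.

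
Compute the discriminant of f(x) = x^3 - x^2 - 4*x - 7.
Δ = -1583

For x^3 + a x^2 + b x + c the discriminant is Δ = 18 a b c - 4 a^3 c + a^2 b^2 - 4 b^3 - 27 c^2.
Plug a = -1, b = -4, c = -7:
  18*(-1)*(-4)*(-7) - 4*(-1)^3*(-7) + (-1)^2*(-4)^2 - 4*(-4)^3 - 27*(-7)^2
  = -504 + (-28) + 16 + (256) + (-1323)
  = -1583.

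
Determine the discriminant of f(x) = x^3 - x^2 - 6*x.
Δ = 900

For x^3 + a x^2 + b x + c the discriminant is Δ = 18 a b c - 4 a^3 c + a^2 b^2 - 4 b^3 - 27 c^2.
Plug a = -1, b = -6, c = 0:
  18*(-1)*(-6)*(0) - 4*(-1)^3*(0) + (-1)^2*(-6)^2 - 4*(-6)^3 - 27*(0)^2
  = 0 + (0) + 36 + (864) + (0)
  = 900.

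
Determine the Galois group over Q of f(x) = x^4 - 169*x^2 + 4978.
Gal(K/Q) = V_4 (Klein four-group, Z/2Z × Z/2Z)

f factors as (x^2 - 38)(x^2 - 131), so the splitting field is K = Q(sqrt(38), sqrt(131)). The elements 38, 131, 4978 are all non-squares in Q, so sqrt(38) and sqrt(131) generate independent quadratic extensions. Thus [K:Q] = 4 and Gal(K/Q) is generated by the two order-2 automorphisms sqrt(38) ↦ -sqrt(38) and sqrt(131) ↦ -sqrt(131), giving V_4.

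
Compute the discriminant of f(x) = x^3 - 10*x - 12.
Δ = 112

For a depressed cubic x^3 + p x + q the discriminant is Δ = -4 p^3 - 27 q^2 = -4*(-10)^3 - 27*(-12)^2 = 4000 - 3888 = 112.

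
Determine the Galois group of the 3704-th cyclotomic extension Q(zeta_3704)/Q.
|Gal(Q(zeta_3704)/Q)| = phi(3704) = 1848; group ≅ (Z/3704Z)^* ≅ Z/2Z × Z/2Z × Z/462Z

The n-th cyclotomic polynomial Φ_3704(x) is the minimal polynomial of zeta_3704 over Q and has degree phi(3704) = 1848. So Q(zeta_3704) is a degree-1848 Galois extension with Galois group (Z/3704Z)^*. By CRT, (Z/3704Z)^* ≅ (Z/8Z)^* × (Z/463Z)^*. Each prime-power unit group is (Z/8Z)^* ≅ Z/2Z × Z/2Z; (Z/463Z)^* ≅ Z/462Z. Hence Gal(Q(zeta_3704)/Q) ≅ Z/2Z × Z/2Z × Z/462Z.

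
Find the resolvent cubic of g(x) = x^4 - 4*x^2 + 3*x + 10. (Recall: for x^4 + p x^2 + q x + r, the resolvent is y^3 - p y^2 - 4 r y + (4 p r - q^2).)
h(y) = y^3 + 4*y^2 - 40*y - 169

Identify coefficients: p = -4, q = 3, r = 10.
Plug into h(y) = y^3 - p y^2 - 4 r y + (4 p r - q^2):
  h(y) = y^3 - (-4) y^2 - 4*(10) y + (4*(-4)*(10) - (3)^2)
       = y^3 + (4) y^2 + (-40) y + (-169).
Simplifying: h(y) = y^3 + 4*y^2 - 40*y - 169.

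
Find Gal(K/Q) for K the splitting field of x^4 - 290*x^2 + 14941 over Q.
Gal(K/Q) = V_4 (Klein four-group, Z/2Z × Z/2Z)

f factors as (x^2 - 223)(x^2 - 67), so the splitting field is K = Q(sqrt(223), sqrt(67)). The elements 223, 67, 14941 are all non-squares in Q, so sqrt(223) and sqrt(67) generate independent quadratic extensions. Thus [K:Q] = 4 and Gal(K/Q) is generated by the two order-2 automorphisms sqrt(223) ↦ -sqrt(223) and sqrt(67) ↦ -sqrt(67), giving V_4.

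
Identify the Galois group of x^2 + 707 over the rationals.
Gal(K/Q) = Z/2Z (cyclic of order 2)

x^2 + 707 is irreducible over Q since -707 is not a rational square. The splitting field Q(sqrt(-707)) has degree 2 over Q, and its unique nontrivial automorphism is sqrt(-707) ↦ -sqrt(-707). Hence Gal(Q(sqrt(-707))/Q) = Z/2Z.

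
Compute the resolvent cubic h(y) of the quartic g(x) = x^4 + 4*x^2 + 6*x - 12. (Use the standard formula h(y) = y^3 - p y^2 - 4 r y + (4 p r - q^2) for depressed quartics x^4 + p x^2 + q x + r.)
h(y) = y^3 - 4*y^2 + 48*y - 228

Identify coefficients: p = 4, q = 6, r = -12.
Plug into h(y) = y^3 - p y^2 - 4 r y + (4 p r - q^2):
  h(y) = y^3 - (4) y^2 - 4*(-12) y + (4*(4)*(-12) - (6)^2)
       = y^3 + (-4) y^2 + (48) y + (-228).
Simplifying: h(y) = y^3 - 4*y^2 + 48*y - 228.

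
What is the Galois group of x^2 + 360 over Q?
Gal(K/Q) = Z/2Z (cyclic of order 2)

x^2 + 360 is irreducible over Q since -360 is not a rational square. The splitting field Q(sqrt(-360)) has degree 2 over Q, and its unique nontrivial automorphism is sqrt(-360) ↦ -sqrt(-360). Hence Gal(Q(sqrt(-360))/Q) = Z/2Z.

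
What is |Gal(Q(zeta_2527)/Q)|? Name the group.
|Gal(Q(zeta_2527)/Q)| = phi(2527) = 2052; group ≅ (Z/2527Z)^* ≅ Z/6Z × Z/342Z

The n-th cyclotomic polynomial Φ_2527(x) is the minimal polynomial of zeta_2527 over Q and has degree phi(2527) = 2052. So Q(zeta_2527) is a degree-2052 Galois extension with Galois group (Z/2527Z)^*. By CRT, (Z/2527Z)^* ≅ (Z/7Z)^* × (Z/361Z)^*. Each prime-power unit group is (Z/7Z)^* ≅ Z/6Z; (Z/361Z)^* ≅ Z/342Z. Hence Gal(Q(zeta_2527)/Q) ≅ Z/6Z × Z/342Z.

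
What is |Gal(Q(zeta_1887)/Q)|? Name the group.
|Gal(Q(zeta_1887)/Q)| = phi(1887) = 1152; group ≅ (Z/1887Z)^* ≅ Z/2Z × Z/16Z × Z/36Z

The n-th cyclotomic polynomial Φ_1887(x) is the minimal polynomial of zeta_1887 over Q and has degree phi(1887) = 1152. So Q(zeta_1887) is a degree-1152 Galois extension with Galois group (Z/1887Z)^*. By CRT, (Z/1887Z)^* ≅ (Z/3Z)^* × (Z/17Z)^* × (Z/37Z)^*. Each prime-power unit group is (Z/3Z)^* ≅ Z/2Z; (Z/17Z)^* ≅ Z/16Z; (Z/37Z)^* ≅ Z/36Z. Hence Gal(Q(zeta_1887)/Q) ≅ Z/2Z × Z/16Z × Z/36Z.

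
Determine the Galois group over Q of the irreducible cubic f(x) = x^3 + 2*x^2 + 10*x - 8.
Gal(K/Q) = S_3 (symmetric group of order 6)

Compute the discriminant of x^3 + (2)*x^2 + (10)*x + (-8): Δ = -7952. Since Δ is not a rational square, the Galois group is not contained in A_3; it must be the full S_3 (irreducibility of the cubic rules out anything smaller).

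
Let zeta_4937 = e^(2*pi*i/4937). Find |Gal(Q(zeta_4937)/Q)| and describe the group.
|Gal(Q(zeta_4937)/Q)| = phi(4937) = 4936; group ≅ (Z/4937Z)^* ≅ Z/4936Z

The n-th cyclotomic polynomial Φ_4937(x) is the minimal polynomial of zeta_4937 over Q and has degree phi(4937) = 4936. So Q(zeta_4937) is a degree-4936 Galois extension with Galois group (Z/4937Z)^*. (Z/4937Z)^* is cyclic since 4937 is an odd prime power (or 4). Hence Gal(Q(zeta_4937)/Q) ≅ Z/4936Z.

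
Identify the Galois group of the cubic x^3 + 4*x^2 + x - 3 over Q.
Gal(K/Q) = S_3 (symmetric group of order 6)

Compute the discriminant of x^3 + (4)*x^2 + (1)*x + (-3): Δ = 321. Since Δ is not a rational square, the Galois group is not contained in A_3; it must be the full S_3 (irreducibility of the cubic rules out anything smaller).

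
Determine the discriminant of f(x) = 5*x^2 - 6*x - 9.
Δ = 216

For a quadratic a x^2 + b x + c the discriminant is Δ = b^2 - 4ac = (-6)^2 - 4*(5)*(-9) = 36 - (-180) = 216.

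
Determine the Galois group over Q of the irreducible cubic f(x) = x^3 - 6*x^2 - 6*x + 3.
Gal(K/Q) = S_3 (symmetric group of order 6)

Compute the discriminant of x^3 + (-6)*x^2 + (-6)*x + (3): Δ = 6453. Since Δ is not a rational square, the Galois group is not contained in A_3; it must be the full S_3 (irreducibility of the cubic rules out anything smaller).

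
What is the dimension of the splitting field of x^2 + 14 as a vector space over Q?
[K:Q] = 2

The discriminant of x^2 + (0)*x + (14) is b^2 - 4c = 0 - (56) = -56. Since -56 is not a perfect square in Q, the polynomial is irreducible over Q. Its two roots generate a degree-2 extension, so [K:Q] = 2.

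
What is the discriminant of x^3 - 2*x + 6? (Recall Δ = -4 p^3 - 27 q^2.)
Δ = -940

For a depressed cubic x^3 + p x + q the discriminant is Δ = -4 p^3 - 27 q^2 = -4*(-2)^3 - 27*(6)^2 = 32 - 972 = -940.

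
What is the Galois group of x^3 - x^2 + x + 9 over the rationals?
Gal(K/Q) = S_3 (symmetric group of order 6)

Compute the discriminant of x^3 + (-1)*x^2 + (1)*x + (9): Δ = -2316. Since Δ is not a rational square, the Galois group is not contained in A_3; it must be the full S_3 (irreducibility of the cubic rules out anything smaller).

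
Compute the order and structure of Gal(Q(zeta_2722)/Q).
|Gal(Q(zeta_2722)/Q)| = phi(2722) = 1360; group ≅ (Z/2722Z)^* ≅ Z/1360Z

The n-th cyclotomic polynomial Φ_2722(x) is the minimal polynomial of zeta_2722 over Q and has degree phi(2722) = 1360. So Q(zeta_2722) is a degree-1360 Galois extension with Galois group (Z/2722Z)^*. By CRT, (Z/2722Z)^* ≅ (Z/2Z)^* × (Z/1361Z)^*. Each prime-power unit group is (Z/2Z)^* ≅ trivial group (order 1); (Z/1361Z)^* ≅ Z/1360Z. Hence Gal(Q(zeta_2722)/Q) ≅ Z/1360Z.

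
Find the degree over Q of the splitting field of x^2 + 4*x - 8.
[K:Q] = 2

The discriminant of x^2 + (4)*x + (-8) is b^2 - 4c = 16 - (-32) = 48. Since 48 is not a perfect square in Q, the polynomial is irreducible over Q. Its two roots generate a degree-2 extension, so [K:Q] = 2.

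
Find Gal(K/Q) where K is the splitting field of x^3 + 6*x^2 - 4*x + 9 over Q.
Gal(K/Q) = S_3 (symmetric group of order 6)

Compute the discriminant of x^3 + (6)*x^2 + (-4)*x + (9): Δ = -13019. Since Δ is not a rational square, the Galois group is not contained in A_3; it must be the full S_3 (irreducibility of the cubic rules out anything smaller).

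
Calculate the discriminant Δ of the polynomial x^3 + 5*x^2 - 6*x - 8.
Δ = 8356

For x^3 + a x^2 + b x + c the discriminant is Δ = 18 a b c - 4 a^3 c + a^2 b^2 - 4 b^3 - 27 c^2.
Plug a = 5, b = -6, c = -8:
  18*(5)*(-6)*(-8) - 4*(5)^3*(-8) + (5)^2*(-6)^2 - 4*(-6)^3 - 27*(-8)^2
  = 4320 + (4000) + 900 + (864) + (-1728)
  = 8356.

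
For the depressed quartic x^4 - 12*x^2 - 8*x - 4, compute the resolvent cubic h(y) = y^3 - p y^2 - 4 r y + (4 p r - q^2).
h(y) = y^3 + 12*y^2 + 16*y + 128

Identify coefficients: p = -12, q = -8, r = -4.
Plug into h(y) = y^3 - p y^2 - 4 r y + (4 p r - q^2):
  h(y) = y^3 - (-12) y^2 - 4*(-4) y + (4*(-12)*(-4) - (-8)^2)
       = y^3 + (12) y^2 + (16) y + (128).
Simplifying: h(y) = y^3 + 12*y^2 + 16*y + 128.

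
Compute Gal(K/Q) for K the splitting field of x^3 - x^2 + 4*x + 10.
Gal(K/Q) = S_3 (symmetric group of order 6)

Compute the discriminant of x^3 + (-1)*x^2 + (4)*x + (10): Δ = -3620. Since Δ is not a rational square, the Galois group is not contained in A_3; it must be the full S_3 (irreducibility of the cubic rules out anything smaller).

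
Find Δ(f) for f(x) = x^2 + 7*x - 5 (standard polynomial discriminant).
Δ = 69

For a quadratic a x^2 + b x + c the discriminant is Δ = b^2 - 4ac = (7)^2 - 4*(1)*(-5) = 49 - (-20) = 69.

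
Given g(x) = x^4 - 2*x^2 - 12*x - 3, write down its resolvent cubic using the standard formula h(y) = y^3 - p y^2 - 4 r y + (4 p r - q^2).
h(y) = y^3 + 2*y^2 + 12*y - 120

Identify coefficients: p = -2, q = -12, r = -3.
Plug into h(y) = y^3 - p y^2 - 4 r y + (4 p r - q^2):
  h(y) = y^3 - (-2) y^2 - 4*(-3) y + (4*(-2)*(-3) - (-12)^2)
       = y^3 + (2) y^2 + (12) y + (-120).
Simplifying: h(y) = y^3 + 2*y^2 + 12*y - 120.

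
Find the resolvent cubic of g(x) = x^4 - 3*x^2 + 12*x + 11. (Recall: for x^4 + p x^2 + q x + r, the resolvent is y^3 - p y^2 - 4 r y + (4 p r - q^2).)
h(y) = y^3 + 3*y^2 - 44*y - 276

Identify coefficients: p = -3, q = 12, r = 11.
Plug into h(y) = y^3 - p y^2 - 4 r y + (4 p r - q^2):
  h(y) = y^3 - (-3) y^2 - 4*(11) y + (4*(-3)*(11) - (12)^2)
       = y^3 + (3) y^2 + (-44) y + (-276).
Simplifying: h(y) = y^3 + 3*y^2 - 44*y - 276.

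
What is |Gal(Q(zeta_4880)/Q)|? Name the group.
|Gal(Q(zeta_4880)/Q)| = phi(4880) = 1920; group ≅ (Z/4880Z)^* ≅ Z/2Z × Z/4Z × Z/4Z × Z/60Z

The n-th cyclotomic polynomial Φ_4880(x) is the minimal polynomial of zeta_4880 over Q and has degree phi(4880) = 1920. So Q(zeta_4880) is a degree-1920 Galois extension with Galois group (Z/4880Z)^*. By CRT, (Z/4880Z)^* ≅ (Z/16Z)^* × (Z/5Z)^* × (Z/61Z)^*. Each prime-power unit group is (Z/16Z)^* ≅ Z/2Z × Z/4Z; (Z/5Z)^* ≅ Z/4Z; (Z/61Z)^* ≅ Z/60Z. Hence Gal(Q(zeta_4880)/Q) ≅ Z/2Z × Z/4Z × Z/4Z × Z/60Z.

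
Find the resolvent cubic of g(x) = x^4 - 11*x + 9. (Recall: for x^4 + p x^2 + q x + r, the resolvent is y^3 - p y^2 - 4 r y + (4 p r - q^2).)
h(y) = y^3 - 36*y - 121

Identify coefficients: p = 0, q = -11, r = 9.
Plug into h(y) = y^3 - p y^2 - 4 r y + (4 p r - q^2):
  h(y) = y^3 - (0) y^2 - 4*(9) y + (4*(0)*(9) - (-11)^2)
       = y^3 + (0) y^2 + (-36) y + (-121).
Simplifying: h(y) = y^3 - 36*y - 121.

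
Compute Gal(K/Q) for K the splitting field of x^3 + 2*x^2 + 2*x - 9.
Gal(K/Q) = S_3 (symmetric group of order 6)

Compute the discriminant of x^3 + (2)*x^2 + (2)*x + (-9): Δ = -2563. Since Δ is not a rational square, the Galois group is not contained in A_3; it must be the full S_3 (irreducibility of the cubic rules out anything smaller).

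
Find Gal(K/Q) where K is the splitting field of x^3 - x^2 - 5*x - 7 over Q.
Gal(K/Q) = S_3 (symmetric group of order 6)

Compute the discriminant of x^3 + (-1)*x^2 + (-5)*x + (-7): Δ = -1456. Since Δ is not a rational square, the Galois group is not contained in A_3; it must be the full S_3 (irreducibility of the cubic rules out anything smaller).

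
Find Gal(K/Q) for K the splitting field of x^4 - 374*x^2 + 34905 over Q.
Gal(K/Q) = V_4 (Klein four-group, Z/2Z × Z/2Z)

f factors as (x^2 - 195)(x^2 - 179), so the splitting field is K = Q(sqrt(195), sqrt(179)). The elements 195, 179, 34905 are all non-squares in Q, so sqrt(195) and sqrt(179) generate independent quadratic extensions. Thus [K:Q] = 4 and Gal(K/Q) is generated by the two order-2 automorphisms sqrt(195) ↦ -sqrt(195) and sqrt(179) ↦ -sqrt(179), giving V_4.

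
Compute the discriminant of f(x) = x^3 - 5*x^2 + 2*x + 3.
Δ = 785

For x^3 + a x^2 + b x + c the discriminant is Δ = 18 a b c - 4 a^3 c + a^2 b^2 - 4 b^3 - 27 c^2.
Plug a = -5, b = 2, c = 3:
  18*(-5)*(2)*(3) - 4*(-5)^3*(3) + (-5)^2*(2)^2 - 4*(2)^3 - 27*(3)^2
  = -540 + (1500) + 100 + (-32) + (-243)
  = 785.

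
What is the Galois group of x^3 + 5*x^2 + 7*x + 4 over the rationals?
Gal(K/Q) = S_3 (symmetric group of order 6)

Compute the discriminant of x^3 + (5)*x^2 + (7)*x + (4): Δ = -59. Since Δ is not a rational square, the Galois group is not contained in A_3; it must be the full S_3 (irreducibility of the cubic rules out anything smaller).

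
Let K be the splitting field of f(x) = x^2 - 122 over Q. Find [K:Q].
[K:Q] = 2

The polynomial x^2 - 122 is irreducible over Q since 122 is not a perfect square. Its splitting field is Q(sqrt(122)), which has degree 2 over Q.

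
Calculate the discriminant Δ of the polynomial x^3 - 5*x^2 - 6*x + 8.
Δ = 8356

For x^3 + a x^2 + b x + c the discriminant is Δ = 18 a b c - 4 a^3 c + a^2 b^2 - 4 b^3 - 27 c^2.
Plug a = -5, b = -6, c = 8:
  18*(-5)*(-6)*(8) - 4*(-5)^3*(8) + (-5)^2*(-6)^2 - 4*(-6)^3 - 27*(8)^2
  = 4320 + (4000) + 900 + (864) + (-1728)
  = 8356.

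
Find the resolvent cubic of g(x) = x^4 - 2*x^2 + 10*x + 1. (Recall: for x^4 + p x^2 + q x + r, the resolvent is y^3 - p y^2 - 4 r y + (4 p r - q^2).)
h(y) = y^3 + 2*y^2 - 4*y - 108

Identify coefficients: p = -2, q = 10, r = 1.
Plug into h(y) = y^3 - p y^2 - 4 r y + (4 p r - q^2):
  h(y) = y^3 - (-2) y^2 - 4*(1) y + (4*(-2)*(1) - (10)^2)
       = y^3 + (2) y^2 + (-4) y + (-108).
Simplifying: h(y) = y^3 + 2*y^2 - 4*y - 108.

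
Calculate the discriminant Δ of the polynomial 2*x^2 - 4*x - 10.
Δ = 96

For a quadratic a x^2 + b x + c the discriminant is Δ = b^2 - 4ac = (-4)^2 - 4*(2)*(-10) = 16 - (-80) = 96.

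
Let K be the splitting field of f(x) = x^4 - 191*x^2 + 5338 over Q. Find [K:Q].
[K:Q] = 4

f factors as (x^2 - 34)(x^2 - 157); the splitting field is K = Q(sqrt(34), sqrt(157)). Since 34, 157, and 5338 are all non-squares in Q, the three subfields Q(sqrt(34)), Q(sqrt(157)), Q(sqrt(5338)) are distinct degree-2 extensions, so [K:Q] = 4 (Klein four Galois group).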